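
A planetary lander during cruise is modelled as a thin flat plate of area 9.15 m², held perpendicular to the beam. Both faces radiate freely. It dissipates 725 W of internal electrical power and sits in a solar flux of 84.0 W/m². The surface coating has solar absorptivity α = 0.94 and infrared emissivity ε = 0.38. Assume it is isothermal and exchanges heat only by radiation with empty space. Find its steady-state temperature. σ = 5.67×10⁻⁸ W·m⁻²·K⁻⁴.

At steady state, absorbed solar power + internal power = radiated power.
Absorbed: α·S·A_cross = 0.94·84.0·9.150 = 722.5 W (cross-section A).
Total input = 722.5 + 725 = 1447 W.
Radiated: εσ·A_surf·T⁴ with A_surf = 2A = 18.30 m².
T⁴ = 1447/(0.38·5.67×10⁻⁸·18.30) = 3.671×10⁹ K⁴.

T ≈ 246 K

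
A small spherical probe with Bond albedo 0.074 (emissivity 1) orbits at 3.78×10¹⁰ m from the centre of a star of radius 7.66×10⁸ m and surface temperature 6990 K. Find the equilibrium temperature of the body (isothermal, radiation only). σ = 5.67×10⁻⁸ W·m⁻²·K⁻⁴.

The star's surface emits σT_*⁴; at distance d the flux is S = σT_*⁴(R_*/d)².
S = 5.67×10⁻⁸·(6990)⁴·(7.66×10⁸/3.78×10¹⁰)² = 55590 W/m².
For an isothermal sphere T⁴ = (1−a)S/(4σ) = 2.270×10¹¹ K⁴.

T ≈ 690 K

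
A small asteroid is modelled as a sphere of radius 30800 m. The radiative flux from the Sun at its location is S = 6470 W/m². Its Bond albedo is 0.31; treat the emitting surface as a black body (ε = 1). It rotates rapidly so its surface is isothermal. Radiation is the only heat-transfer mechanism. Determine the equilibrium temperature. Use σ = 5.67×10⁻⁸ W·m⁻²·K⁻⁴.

At equilibrium, absorbed power = emitted power.
Absorbing cross-section = πr² = 2.980×10⁹ m²; emitting surface = 4πr² = 1.192×10¹⁰ m² (ratio 4).
(1−a)S·A_cross = εσ·A_surf·T⁴  ⇒  T⁴ = (1−a)S/(4σ).
T⁴ = 0.690·6470/(4·5.67×10⁻⁸) = 1.968×10¹⁰ K⁴.
T = (1.968×10¹⁰)^(1/4).

T ≈ 375 K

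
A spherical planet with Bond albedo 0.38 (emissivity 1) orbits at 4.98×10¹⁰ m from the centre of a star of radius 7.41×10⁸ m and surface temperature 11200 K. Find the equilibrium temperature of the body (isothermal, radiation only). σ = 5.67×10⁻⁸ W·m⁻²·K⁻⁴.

T ≈ 857 K

The star's surface emits σT_*⁴; at distance d the flux is S = σT_*⁴(R_*/d)².
S = 5.67×10⁻⁸·(11200)⁴·(7.41×10⁸/4.98×10¹⁰)² = 1.975×10⁵ W/m².
For an isothermal sphere T⁴ = (1−a)S/(4σ) = 5.400×10¹¹ K⁴.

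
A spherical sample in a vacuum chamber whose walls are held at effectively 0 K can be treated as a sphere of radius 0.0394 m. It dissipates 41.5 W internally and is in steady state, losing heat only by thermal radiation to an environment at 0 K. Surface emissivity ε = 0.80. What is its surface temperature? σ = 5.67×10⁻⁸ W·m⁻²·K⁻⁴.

Steady state: internal power = radiated power, P = εσA T⁴.
Radiating area A = 4πr² = 0.01951 m².
T⁴ = P/(εσA) = 41.5/(0.80·5.67×10⁻⁸·0.01951) = 4.690×10¹⁰ K⁴.
T = (4.690×10¹⁰)^(1/4).

T ≈ 465 K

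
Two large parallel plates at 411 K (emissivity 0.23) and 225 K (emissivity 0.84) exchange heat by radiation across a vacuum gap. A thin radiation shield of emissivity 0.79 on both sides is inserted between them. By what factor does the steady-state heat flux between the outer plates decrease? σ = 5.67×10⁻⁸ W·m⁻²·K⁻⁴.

Without shield: q₀ = σΔ(T⁴)/(1/ε₁+1/ε₂−1) with denominator 4.538.
With shield the two gaps are in series; the resistances add: (1/ε₁+1/ε_s−1)+(1/ε_s+1/ε₂−1) = 4.614+1.456 = 6.070.
Heat-flux ratio q₀/q = 6.070/4.538.

factor ≈ 1.34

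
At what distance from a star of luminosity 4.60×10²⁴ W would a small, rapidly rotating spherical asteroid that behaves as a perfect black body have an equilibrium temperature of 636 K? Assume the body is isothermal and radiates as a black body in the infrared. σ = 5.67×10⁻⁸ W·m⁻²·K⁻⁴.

d ≈ 3.14×10⁹ m

For an isothermal black-emitting sphere, (1−a)S·πr² = σ·4πr²·T⁴ ⇒ S = 4σT⁴/(1−a).
S = 4·5.67×10⁻⁸·(636)⁴/1.00 = 37110 W/m².
Flux falls as S = L/(4πd²), so d = √(L/(4πS)) = √(4.60×10²⁴/(4π·37110)).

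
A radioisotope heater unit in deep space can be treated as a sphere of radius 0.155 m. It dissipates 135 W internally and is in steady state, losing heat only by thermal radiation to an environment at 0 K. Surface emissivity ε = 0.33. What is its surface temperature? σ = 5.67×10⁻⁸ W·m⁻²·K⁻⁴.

T ≈ 393 K

Steady state: internal power = radiated power, P = εσA T⁴.
Radiating area A = 4πr² = 0.3019 m².
T⁴ = P/(εσA) = 135/(0.33·5.67×10⁻⁸·0.3019) = 2.390×10¹⁰ K⁴.
T = (2.390×10¹⁰)^(1/4).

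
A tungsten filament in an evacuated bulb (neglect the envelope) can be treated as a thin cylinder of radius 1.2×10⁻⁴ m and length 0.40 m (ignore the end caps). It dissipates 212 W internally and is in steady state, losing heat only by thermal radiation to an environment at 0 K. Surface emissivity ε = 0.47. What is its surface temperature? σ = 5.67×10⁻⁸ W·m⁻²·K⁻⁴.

T ≈ 2270 K

Steady state: internal power = radiated power, P = εσA T⁴.
Radiating area A = 2πrL = 3.016×10⁻⁴ m².
T⁴ = P/(εσA) = 212/(0.47·5.67×10⁻⁸·3.016×10⁻⁴) = 2.638×10¹³ K⁴.
T = (2.638×10¹³)^(1/4).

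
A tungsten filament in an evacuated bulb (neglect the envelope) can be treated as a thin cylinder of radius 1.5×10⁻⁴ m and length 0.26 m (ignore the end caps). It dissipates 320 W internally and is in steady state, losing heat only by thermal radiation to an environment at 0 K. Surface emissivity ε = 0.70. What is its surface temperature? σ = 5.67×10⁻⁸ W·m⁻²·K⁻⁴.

T ≈ 2400 K

Steady state: internal power = radiated power, P = εσA T⁴.
Radiating area A = 2πrL = 2.450×10⁻⁴ m².
T⁴ = P/(εσA) = 320/(0.70·5.67×10⁻⁸·2.450×10⁻⁴) = 3.290×10¹³ K⁴.
T = (3.290×10¹³)^(1/4).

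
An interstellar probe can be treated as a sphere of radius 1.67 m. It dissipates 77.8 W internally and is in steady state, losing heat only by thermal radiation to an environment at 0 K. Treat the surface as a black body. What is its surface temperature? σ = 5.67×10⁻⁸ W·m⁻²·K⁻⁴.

T ≈ 79.1 K

Steady state: internal power = radiated power, P = εσA T⁴.
Radiating area A = 4πr² = 35.05 m².
T⁴ = P/(εσA) = 77.8/(1.0·5.67×10⁻⁸·35.05) = 3.915×10⁷ K⁴.
T = (3.915×10⁷)^(1/4).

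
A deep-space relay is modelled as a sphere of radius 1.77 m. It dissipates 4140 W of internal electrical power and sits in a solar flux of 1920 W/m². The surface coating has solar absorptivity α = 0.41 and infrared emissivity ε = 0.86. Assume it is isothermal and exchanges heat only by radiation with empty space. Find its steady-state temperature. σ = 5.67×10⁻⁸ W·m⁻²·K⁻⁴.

At steady state, absorbed solar power + internal power = radiated power.
Absorbed: α·S·A_cross = 0.41·1920·9.842 = 7748 W (cross-section πr²).
Total input = 7748 + 4140 = 11890 W.
Radiated: εσ·A_surf·T⁴ with A_surf = 4πr² = 39.37 m².
T⁴ = 11890/(0.86·5.67×10⁻⁸·39.37) = 6.192×10⁹ K⁴.

T ≈ 281 K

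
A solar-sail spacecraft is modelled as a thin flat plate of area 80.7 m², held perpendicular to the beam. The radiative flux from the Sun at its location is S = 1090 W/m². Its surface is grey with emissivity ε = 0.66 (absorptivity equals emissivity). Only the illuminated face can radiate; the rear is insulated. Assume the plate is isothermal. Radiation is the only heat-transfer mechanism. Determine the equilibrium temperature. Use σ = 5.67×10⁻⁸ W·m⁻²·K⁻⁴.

T ≈ 372 K

At equilibrium, absorbed power = emitted power.
Absorbing cross-section = A = 80.70 m²; emitting surface = A = 80.70 m² (ratio 1).
εS·A_cross = εσ·A_surf·T⁴  ⇒  T⁴ = S/(1σ)   (ε cancels).
T⁴ = 1090/(1·5.67×10⁻⁸) = 1.922×10¹⁰ K⁴.
T = (1.922×10¹⁰)^(1/4).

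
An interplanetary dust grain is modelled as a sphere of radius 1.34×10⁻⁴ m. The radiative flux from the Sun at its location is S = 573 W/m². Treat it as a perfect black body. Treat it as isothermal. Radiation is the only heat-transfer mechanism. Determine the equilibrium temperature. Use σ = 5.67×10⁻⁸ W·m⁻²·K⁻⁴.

At equilibrium, absorbed power = emitted power.
Absorbing cross-section = πr² = 5.641×10⁻⁸ m²; emitting surface = 4πr² = 2.256×10⁻⁷ m² (ratio 4).
S·A_cross = εσ·A_surf·T⁴  ⇒  T⁴ = S/(4σ).
T⁴ = 1.00·573/(4·5.67×10⁻⁸) = 2.526×10⁹ K⁴.
T = (2.526×10⁹)^(1/4).

T ≈ 224 K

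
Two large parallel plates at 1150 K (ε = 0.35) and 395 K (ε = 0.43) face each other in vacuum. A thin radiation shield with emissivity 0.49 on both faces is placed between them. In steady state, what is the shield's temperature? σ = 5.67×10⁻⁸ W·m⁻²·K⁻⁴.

T_s ≈ 953 K

In steady state the net flux on the hot side equals that on the cold side.
σ(T₁⁴−T_s⁴)/D₁ = σ(T_s⁴−T₂⁴)/D₂, with D₁ = 1/ε₁+1/ε_s−1 = 3.898, D₂ = 1/ε_s+1/ε₂−1 = 3.366.
Solve for T_s⁴: T_s⁴ = (D₂·T₁⁴ + D₁·T₂⁴)/(D₁+D₂) = 8.236×10¹¹ K⁴.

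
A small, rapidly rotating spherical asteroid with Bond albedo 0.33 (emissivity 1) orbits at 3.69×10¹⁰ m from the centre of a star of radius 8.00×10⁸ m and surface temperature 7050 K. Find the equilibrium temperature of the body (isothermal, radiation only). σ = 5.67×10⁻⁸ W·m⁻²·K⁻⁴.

The star's surface emits σT_*⁴; at distance d the flux is S = σT_*⁴(R_*/d)².
S = 5.67×10⁻⁸·(7050)⁴·(8.00×10⁸/3.69×10¹⁰)² = 65840 W/m².
For an isothermal sphere T⁴ = (1−a)S/(4σ) = 1.945×10¹¹ K⁴.

T ≈ 664 K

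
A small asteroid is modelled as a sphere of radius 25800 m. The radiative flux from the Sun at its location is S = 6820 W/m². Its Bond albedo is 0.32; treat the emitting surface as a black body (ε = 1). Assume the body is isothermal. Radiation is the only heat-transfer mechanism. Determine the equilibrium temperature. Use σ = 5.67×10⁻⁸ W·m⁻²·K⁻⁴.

T ≈ 378 K

At equilibrium, absorbed power = emitted power.
Absorbing cross-section = πr² = 2.091×10⁹ m²; emitting surface = 4πr² = 8.365×10⁹ m² (ratio 4).
(1−a)S·A_cross = εσ·A_surf·T⁴  ⇒  T⁴ = (1−a)S/(4σ).
T⁴ = 0.680·6820/(4·5.67×10⁻⁸) = 2.045×10¹⁰ K⁴.
T = (2.045×10¹⁰)^(1/4).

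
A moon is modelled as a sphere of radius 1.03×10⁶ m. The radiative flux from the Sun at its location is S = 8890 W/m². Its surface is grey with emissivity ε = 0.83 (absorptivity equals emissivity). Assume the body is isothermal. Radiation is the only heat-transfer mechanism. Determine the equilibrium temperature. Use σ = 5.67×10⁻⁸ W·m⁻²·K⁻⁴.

At equilibrium, absorbed power = emitted power.
Absorbing cross-section = πr² = 3.333×10¹² m²; emitting surface = 4πr² = 1.333×10¹³ m² (ratio 4).
εS·A_cross = εσ·A_surf·T⁴  ⇒  T⁴ = S/(4σ)   (ε cancels).
T⁴ = 8890/(4·5.67×10⁻⁸) = 3.920×10¹⁰ K⁴.
T = (3.920×10¹⁰)^(1/4).

T ≈ 445 K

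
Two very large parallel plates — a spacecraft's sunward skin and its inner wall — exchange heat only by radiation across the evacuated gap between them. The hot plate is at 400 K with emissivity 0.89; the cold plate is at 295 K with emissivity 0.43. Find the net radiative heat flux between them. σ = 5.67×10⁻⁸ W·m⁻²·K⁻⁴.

q ≈ 417 W/m²

For two infinite grey parallel plates, q = σ(T₁⁴ − T₂⁴)/(1/ε₁ + 1/ε₂ − 1).
T₁⁴ − T₂⁴ = 2.560×10¹⁰ − 7.573×10⁹ = 1.803×10¹⁰ K⁴.
1/ε₁ + 1/ε₂ − 1 = 1.124 + 2.326 − 1 = 2.449.
q = 5.67×10⁻⁸ × 1.803×10¹⁰ / 2.449.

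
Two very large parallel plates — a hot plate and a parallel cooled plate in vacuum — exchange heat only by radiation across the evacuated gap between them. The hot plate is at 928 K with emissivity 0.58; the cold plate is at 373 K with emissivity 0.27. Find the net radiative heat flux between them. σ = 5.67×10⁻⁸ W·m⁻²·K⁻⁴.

For two infinite grey parallel plates, q = σ(T₁⁴ − T₂⁴)/(1/ε₁ + 1/ε₂ − 1).
T₁⁴ − T₂⁴ = 7.416×10¹¹ − 1.936×10¹⁰ = 7.223×10¹¹ K⁴.
1/ε₁ + 1/ε₂ − 1 = 1.724 + 3.704 − 1 = 4.428.
q = 5.67×10⁻⁸ × 7.223×10¹¹ / 4.428.

q ≈ 9250 W/m²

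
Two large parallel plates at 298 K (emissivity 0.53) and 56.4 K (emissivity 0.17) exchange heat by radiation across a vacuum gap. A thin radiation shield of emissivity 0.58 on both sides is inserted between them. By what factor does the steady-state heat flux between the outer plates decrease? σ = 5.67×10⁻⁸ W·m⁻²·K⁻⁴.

factor ≈ 1.36

Without shield: q₀ = σΔ(T⁴)/(1/ε₁+1/ε₂−1) with denominator 6.769.
With shield the two gaps are in series; the resistances add: (1/ε₁+1/ε_s−1)+(1/ε_s+1/ε₂−1) = 2.611+6.606 = 9.217.
Heat-flux ratio q₀/q = 9.217/6.769.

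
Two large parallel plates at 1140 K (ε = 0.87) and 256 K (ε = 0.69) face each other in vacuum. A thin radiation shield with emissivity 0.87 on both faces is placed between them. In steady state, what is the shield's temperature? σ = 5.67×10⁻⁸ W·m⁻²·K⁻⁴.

In steady state the net flux on the hot side equals that on the cold side.
σ(T₁⁴−T_s⁴)/D₁ = σ(T_s⁴−T₂⁴)/D₂, with D₁ = 1/ε₁+1/ε_s−1 = 1.299, D₂ = 1/ε_s+1/ε₂−1 = 1.599.
Solve for T_s⁴: T_s⁴ = (D₂·T₁⁴ + D₁·T₂⁴)/(D₁+D₂) = 9.338×10¹¹ K⁴.

T_s ≈ 983 K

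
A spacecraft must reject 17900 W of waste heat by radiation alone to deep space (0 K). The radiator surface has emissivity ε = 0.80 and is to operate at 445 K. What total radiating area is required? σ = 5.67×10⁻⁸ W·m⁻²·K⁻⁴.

P = εσA T⁴ ⇒ A = P/(εσT⁴).
T⁴ = 3.921×10¹⁰ K⁴.
A = 17900/(0.80 × 5.67×10⁻⁸ × 3.921×10¹⁰).

A ≈ 10.1 m²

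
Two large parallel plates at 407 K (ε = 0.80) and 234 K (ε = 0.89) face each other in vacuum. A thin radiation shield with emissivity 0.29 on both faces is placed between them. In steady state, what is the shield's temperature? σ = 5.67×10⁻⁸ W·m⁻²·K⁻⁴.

In steady state the net flux on the hot side equals that on the cold side.
σ(T₁⁴−T_s⁴)/D₁ = σ(T_s⁴−T₂⁴)/D₂, with D₁ = 1/ε₁+1/ε_s−1 = 3.698, D₂ = 1/ε_s+1/ε₂−1 = 3.572.
Solve for T_s⁴: T_s⁴ = (D₂·T₁⁴ + D₁·T₂⁴)/(D₁+D₂) = 1.501×10¹⁰ K⁴.

T_s ≈ 350 K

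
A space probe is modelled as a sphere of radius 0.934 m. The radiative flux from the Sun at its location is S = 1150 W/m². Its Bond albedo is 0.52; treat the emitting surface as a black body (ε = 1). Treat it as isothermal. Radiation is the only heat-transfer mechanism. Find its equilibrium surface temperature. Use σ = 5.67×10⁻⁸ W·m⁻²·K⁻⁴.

T ≈ 222 K

At equilibrium, absorbed power = emitted power.
Absorbing cross-section = πr² = 2.741 m²; emitting surface = 4πr² = 10.96 m² (ratio 4).
(1−a)S·A_cross = εσ·A_surf·T⁴  ⇒  T⁴ = (1−a)S/(4σ).
T⁴ = 0.480·1150/(4·5.67×10⁻⁸) = 2.434×10⁹ K⁴.
T = (2.434×10⁹)^(1/4).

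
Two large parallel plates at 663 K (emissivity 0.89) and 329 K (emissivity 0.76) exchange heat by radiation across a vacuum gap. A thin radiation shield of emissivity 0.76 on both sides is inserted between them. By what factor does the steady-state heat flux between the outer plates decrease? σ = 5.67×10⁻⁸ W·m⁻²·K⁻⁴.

factor ≈ 2.13

Without shield: q₀ = σΔ(T⁴)/(1/ε₁+1/ε₂−1) with denominator 1.439.
With shield the two gaps are in series; the resistances add: (1/ε₁+1/ε_s−1)+(1/ε_s+1/ε₂−1) = 1.439+1.632 = 3.071.
Heat-flux ratio q₀/q = 3.071/1.439.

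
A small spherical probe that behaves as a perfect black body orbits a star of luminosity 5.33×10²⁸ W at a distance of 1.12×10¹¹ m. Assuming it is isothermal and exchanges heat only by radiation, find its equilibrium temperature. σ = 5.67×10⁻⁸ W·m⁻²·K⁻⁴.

First find the stellar flux at distance d: S = L/(4πd²) = 5.33×10²⁸/(4π·(1.12×10¹¹)²) = 3.381×10⁵ W/m².
For an isothermal sphere, absorbed (1−a)S·πr² = emitted σ·4πr²·T⁴, so T⁴ = (1−a)S/(4σ).
T⁴ = 1.00·3.381×10⁵/(4·5.67×10⁻⁸) = 1.491×10¹² K⁴.

T ≈ 1100 K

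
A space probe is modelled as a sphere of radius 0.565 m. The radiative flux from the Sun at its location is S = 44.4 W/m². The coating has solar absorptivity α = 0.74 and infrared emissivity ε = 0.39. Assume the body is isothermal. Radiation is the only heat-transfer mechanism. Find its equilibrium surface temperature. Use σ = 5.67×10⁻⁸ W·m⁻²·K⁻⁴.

At equilibrium, absorbed power = emitted power.
Absorbing cross-section = πr² = 1.003 m²; emitting surface = 4πr² = 4.011 m² (ratio 4).
αS·A_cross = εσ·A_surf·T⁴  ⇒  T⁴ = αS/(ε·4σ).
T⁴ = 0.740·44.4/(0.39·4·5.67×10⁻⁸) = 3.715×10⁸ K⁴.
T = (3.715×10⁸)^(1/4).

T ≈ 139 K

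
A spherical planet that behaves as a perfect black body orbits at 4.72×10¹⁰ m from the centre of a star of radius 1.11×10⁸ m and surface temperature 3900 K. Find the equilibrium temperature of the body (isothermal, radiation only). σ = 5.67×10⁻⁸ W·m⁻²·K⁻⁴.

T ≈ 134 K

The star's surface emits σT_*⁴; at distance d the flux is S = σT_*⁴(R_*/d)².
S = 5.67×10⁻⁸·(3900)⁴·(1.11×10⁸/4.72×10¹⁰)² = 72.54 W/m².
For an isothermal sphere T⁴ = (1−a)S/(4σ) = 3.199×10⁸ K⁴.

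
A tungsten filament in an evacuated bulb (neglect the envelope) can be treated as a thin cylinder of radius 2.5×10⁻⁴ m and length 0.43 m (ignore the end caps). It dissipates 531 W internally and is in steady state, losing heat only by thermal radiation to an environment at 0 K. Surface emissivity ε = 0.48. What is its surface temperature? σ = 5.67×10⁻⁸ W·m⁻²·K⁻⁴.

T ≈ 2320 K

Steady state: internal power = radiated power, P = εσA T⁴.
Radiating area A = 2πrL = 6.754×10⁻⁴ m².
T⁴ = P/(εσA) = 531/(0.48·5.67×10⁻⁸·6.754×10⁻⁴) = 2.889×10¹³ K⁴.
T = (2.889×10¹³)^(1/4).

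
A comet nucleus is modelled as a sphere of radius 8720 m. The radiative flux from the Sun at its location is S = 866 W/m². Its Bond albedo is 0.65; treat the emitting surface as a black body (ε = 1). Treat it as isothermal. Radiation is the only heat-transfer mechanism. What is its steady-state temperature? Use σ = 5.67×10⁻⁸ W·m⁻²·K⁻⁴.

T ≈ 191 K

At equilibrium, absorbed power = emitted power.
Absorbing cross-section = πr² = 2.389×10⁸ m²; emitting surface = 4πr² = 9.555×10⁸ m² (ratio 4).
(1−a)S·A_cross = εσ·A_surf·T⁴  ⇒  T⁴ = (1−a)S/(4σ).
T⁴ = 0.350·866/(4·5.67×10⁻⁸) = 1.336×10⁹ K⁴.
T = (1.336×10⁹)^(1/4).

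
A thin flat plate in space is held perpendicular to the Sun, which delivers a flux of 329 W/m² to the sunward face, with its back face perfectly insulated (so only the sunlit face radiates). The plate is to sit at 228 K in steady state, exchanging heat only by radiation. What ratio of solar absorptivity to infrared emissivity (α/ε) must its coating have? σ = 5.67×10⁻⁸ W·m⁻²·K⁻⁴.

Balance: αS·A = εσ·1A·T⁴ ⇒ α/ε = σT⁴/S.
α/ε = 5.67×10⁻⁸·(228)⁴/329 = 5.67×10⁻⁸·2.702×10⁹/329.

α/ε ≈ 0.466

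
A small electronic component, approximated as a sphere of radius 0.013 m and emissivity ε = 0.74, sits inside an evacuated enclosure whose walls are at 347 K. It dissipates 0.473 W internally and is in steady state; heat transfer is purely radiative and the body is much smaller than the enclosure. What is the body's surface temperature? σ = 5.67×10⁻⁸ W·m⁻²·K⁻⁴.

T ≈ 375 K

For a small grey body in a large enclosure, net radiated power = εσA(T⁴ − T_w⁴).
Steady state: P = εσA(T⁴ − T_w⁴) with A = 4πr² = 0.002124 m².
T⁴ = P/(εσA) + T_w⁴ = 0.473/(0.74·5.67×10⁻⁸·0.002124) + (347)⁴
    = 5.308×10⁹ + 1.450×10¹⁰ = 1.981×10¹⁰ K⁴.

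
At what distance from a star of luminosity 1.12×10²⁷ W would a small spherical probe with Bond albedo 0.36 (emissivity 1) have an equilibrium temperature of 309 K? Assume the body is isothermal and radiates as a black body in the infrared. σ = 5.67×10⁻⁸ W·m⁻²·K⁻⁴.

d ≈ 1.66×10¹¹ m

For an isothermal black-emitting sphere, (1−a)S·πr² = σ·4πr²·T⁴ ⇒ S = 4σT⁴/(1−a).
S = 4·5.67×10⁻⁸·(309)⁴/0.640 = 3231 W/m².
Flux falls as S = L/(4πd²), so d = √(L/(4πS)) = √(1.12×10²⁷/(4π·3231)).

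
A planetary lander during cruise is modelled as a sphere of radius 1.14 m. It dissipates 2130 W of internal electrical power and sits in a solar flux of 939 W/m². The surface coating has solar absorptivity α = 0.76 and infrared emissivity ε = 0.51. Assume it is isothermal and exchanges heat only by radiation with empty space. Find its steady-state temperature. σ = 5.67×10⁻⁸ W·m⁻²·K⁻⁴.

T ≈ 321 K

At steady state, absorbed solar power + internal power = radiated power.
Absorbed: α·S·A_cross = 0.76·939·4.083 = 2914 W (cross-section πr²).
Total input = 2914 + 2130 = 5044 W.
Radiated: εσ·A_surf·T⁴ with A_surf = 4πr² = 16.33 m².
T⁴ = 5044/(0.51·5.67×10⁻⁸·16.33) = 1.068×10¹⁰ K⁴.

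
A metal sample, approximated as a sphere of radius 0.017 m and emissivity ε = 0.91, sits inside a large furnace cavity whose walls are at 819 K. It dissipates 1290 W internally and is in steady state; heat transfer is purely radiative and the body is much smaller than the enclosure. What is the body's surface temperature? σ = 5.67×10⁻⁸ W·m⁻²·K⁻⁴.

For a small grey body in a large enclosure, net radiated power = εσA(T⁴ − T_w⁴).
Steady state: P = εσA(T⁴ − T_w⁴) with A = 4πr² = 0.003632 m².
T⁴ = P/(εσA) + T_w⁴ = 1290/(0.91·5.67×10⁻⁸·0.003632) + (819)⁴
    = 6.884×10¹² + 4.499×10¹¹ = 7.334×10¹² K⁴.

T ≈ 1650 K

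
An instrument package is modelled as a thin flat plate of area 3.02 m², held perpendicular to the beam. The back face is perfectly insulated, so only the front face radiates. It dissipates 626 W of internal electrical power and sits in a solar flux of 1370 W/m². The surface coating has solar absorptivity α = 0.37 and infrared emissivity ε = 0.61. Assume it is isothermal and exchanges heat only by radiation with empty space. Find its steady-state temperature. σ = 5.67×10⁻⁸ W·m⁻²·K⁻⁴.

T ≈ 379 K

At steady state, absorbed solar power + internal power = radiated power.
Absorbed: α·S·A_cross = 0.37·1370·3.020 = 1531 W (cross-section A).
Total input = 1531 + 626 = 2157 W.
Radiated: εσ·A_surf·T⁴ with A_surf = A = 3.020 m².
T⁴ = 2157/(0.61·5.67×10⁻⁸·3.020) = 2.065×10¹⁰ K⁴.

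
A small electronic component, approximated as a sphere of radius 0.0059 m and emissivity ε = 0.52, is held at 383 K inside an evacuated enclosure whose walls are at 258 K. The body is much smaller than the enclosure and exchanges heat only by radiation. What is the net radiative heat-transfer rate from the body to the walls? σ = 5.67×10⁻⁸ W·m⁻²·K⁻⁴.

For a small grey body in a large enclosure: P_net = εσA(T_body⁴ − T_wall⁴).
A = 4πr² = 4.374×10⁻⁴ m²; T_body⁴ − T_wall⁴ = 2.152×10¹⁰ − 4.431×10⁹ = 1.709×10¹⁰ K⁴.
|P_net| = 0.52·5.67×10⁻⁸·4.374×10⁻⁴·1.709×10¹⁰.

P_net ≈ 0.220 W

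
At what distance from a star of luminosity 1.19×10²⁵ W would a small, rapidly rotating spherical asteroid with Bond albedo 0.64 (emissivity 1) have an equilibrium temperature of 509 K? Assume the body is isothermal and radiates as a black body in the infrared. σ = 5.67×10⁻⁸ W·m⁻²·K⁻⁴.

d ≈ 4.73×10⁹ m

For an isothermal black-emitting sphere, (1−a)S·πr² = σ·4πr²·T⁴ ⇒ S = 4σT⁴/(1−a).
S = 4·5.67×10⁻⁸·(509)⁴/0.360 = 42290 W/m².
Flux falls as S = L/(4πd²), so d = √(L/(4πS)) = √(1.19×10²⁵/(4π·42290)).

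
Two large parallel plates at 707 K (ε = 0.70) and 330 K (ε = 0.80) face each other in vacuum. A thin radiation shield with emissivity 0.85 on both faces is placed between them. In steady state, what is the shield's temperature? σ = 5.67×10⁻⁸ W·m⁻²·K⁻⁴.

In steady state the net flux on the hot side equals that on the cold side.
σ(T₁⁴−T_s⁴)/D₁ = σ(T_s⁴−T₂⁴)/D₂, with D₁ = 1/ε₁+1/ε_s−1 = 1.605, D₂ = 1/ε_s+1/ε₂−1 = 1.426.
Solve for T_s⁴: T_s⁴ = (D₂·T₁⁴ + D₁·T₂⁴)/(D₁+D₂) = 1.238×10¹¹ K⁴.

T_s ≈ 593 K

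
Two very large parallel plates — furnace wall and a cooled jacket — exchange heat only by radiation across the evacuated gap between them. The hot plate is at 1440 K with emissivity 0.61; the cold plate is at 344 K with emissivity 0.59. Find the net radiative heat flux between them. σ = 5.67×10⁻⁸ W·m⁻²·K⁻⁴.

q ≈ 1.04×10⁵ W/m²

For two infinite grey parallel plates, q = σ(T₁⁴ − T₂⁴)/(1/ε₁ + 1/ε₂ − 1).
T₁⁴ − T₂⁴ = 4.300×10¹² − 1.400×10¹⁰ = 4.286×10¹² K⁴.
1/ε₁ + 1/ε₂ − 1 = 1.639 + 1.695 − 1 = 2.334.
q = 5.67×10⁻⁸ × 4.286×10¹² / 2.334.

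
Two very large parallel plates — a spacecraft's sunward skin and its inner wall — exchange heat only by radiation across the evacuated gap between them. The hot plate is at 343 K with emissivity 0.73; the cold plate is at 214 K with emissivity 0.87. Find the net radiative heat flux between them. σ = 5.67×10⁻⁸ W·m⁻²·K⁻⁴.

For two infinite grey parallel plates, q = σ(T₁⁴ − T₂⁴)/(1/ε₁ + 1/ε₂ − 1).
T₁⁴ − T₂⁴ = 1.384×10¹⁰ − 2.097×10⁹ = 1.174×10¹⁰ K⁴.
1/ε₁ + 1/ε₂ − 1 = 1.370 + 1.149 − 1 = 1.519.
q = 5.67×10⁻⁸ × 1.174×10¹⁰ / 1.519.

q ≈ 438 W/m²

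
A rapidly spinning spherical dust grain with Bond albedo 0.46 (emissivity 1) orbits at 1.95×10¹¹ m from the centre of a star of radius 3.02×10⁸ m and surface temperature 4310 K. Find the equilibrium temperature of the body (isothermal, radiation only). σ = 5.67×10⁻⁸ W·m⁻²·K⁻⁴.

T ≈ 103 K

The star's surface emits σT_*⁴; at distance d the flux is S = σT_*⁴(R_*/d)².
S = 5.67×10⁻⁸·(4310)⁴·(3.02×10⁸/1.95×10¹¹)² = 46.93 W/m².
For an isothermal sphere T⁴ = (1−a)S/(4σ) = 1.117×10⁸ K⁴.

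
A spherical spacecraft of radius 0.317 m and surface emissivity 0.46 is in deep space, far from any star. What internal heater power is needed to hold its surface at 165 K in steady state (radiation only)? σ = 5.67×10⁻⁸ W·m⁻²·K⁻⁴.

P = εσ·4πr²·T⁴.
4πr² = 1.263 m²; T⁴ = 7.412×10⁸ K⁴.
P = 0.46·5.67×10⁻⁸·1.263·7.412×10⁸.

P ≈ 24.4 W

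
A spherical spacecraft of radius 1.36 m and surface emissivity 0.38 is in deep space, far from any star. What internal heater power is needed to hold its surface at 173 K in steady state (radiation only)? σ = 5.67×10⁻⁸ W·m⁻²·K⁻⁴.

P ≈ 449 W

P = εσ·4πr²·T⁴.
4πr² = 23.24 m²; T⁴ = 8.957×10⁸ K⁴.
P = 0.38·5.67×10⁻⁸·23.24·8.957×10⁸.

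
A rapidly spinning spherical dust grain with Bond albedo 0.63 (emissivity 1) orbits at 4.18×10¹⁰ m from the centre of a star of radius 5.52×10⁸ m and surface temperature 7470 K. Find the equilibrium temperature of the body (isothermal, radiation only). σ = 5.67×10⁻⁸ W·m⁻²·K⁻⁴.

The star's surface emits σT_*⁴; at distance d the flux is S = σT_*⁴(R_*/d)².
S = 5.67×10⁻⁸·(7470)⁴·(5.52×10⁸/4.18×10¹⁰)² = 30790 W/m².
For an isothermal sphere T⁴ = (1−a)S/(4σ) = 5.023×10¹⁰ K⁴.

T ≈ 473 K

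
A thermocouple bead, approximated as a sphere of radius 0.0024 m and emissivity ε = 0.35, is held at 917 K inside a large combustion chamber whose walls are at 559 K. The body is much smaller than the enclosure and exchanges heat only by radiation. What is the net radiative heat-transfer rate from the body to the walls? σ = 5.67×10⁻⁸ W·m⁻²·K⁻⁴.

P_net ≈ 0.875 W

For a small grey body in a large enclosure: P_net = εσA(T_body⁴ − T_wall⁴).
A = 4πr² = 7.238×10⁻⁵ m²; T_body⁴ − T_wall⁴ = 7.071×10¹¹ − 9.764×10¹⁰ = 6.094×10¹¹ K⁴.
|P_net| = 0.35·5.67×10⁻⁸·7.238×10⁻⁵·6.094×10¹¹.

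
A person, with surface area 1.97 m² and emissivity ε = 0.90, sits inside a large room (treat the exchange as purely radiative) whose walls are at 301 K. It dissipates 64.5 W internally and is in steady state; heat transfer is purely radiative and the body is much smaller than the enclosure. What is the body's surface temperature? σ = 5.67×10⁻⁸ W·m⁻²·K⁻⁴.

T ≈ 307 K

For a small grey body in a large enclosure, net radiated power = εσA(T⁴ − T_w⁴).
Steady state: P = εσA(T⁴ − T_w⁴) with A = 1.97 m².
T⁴ = P/(εσA) + T_w⁴ = 64.5/(0.90·5.67×10⁻⁸·1.970) + (301)⁴
    = 6.416×10⁸ + 8.209×10⁹ = 8.850×10⁹ K⁴.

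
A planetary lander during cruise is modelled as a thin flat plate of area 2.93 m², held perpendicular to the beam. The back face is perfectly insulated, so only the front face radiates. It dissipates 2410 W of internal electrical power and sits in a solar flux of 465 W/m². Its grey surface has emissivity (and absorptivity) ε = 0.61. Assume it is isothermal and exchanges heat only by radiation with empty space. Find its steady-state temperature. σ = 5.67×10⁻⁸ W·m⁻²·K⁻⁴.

At steady state, absorbed solar power + internal power = radiated power.
Absorbed: α·S·A_cross = 0.61·465·2.930 = 831.1 W (cross-section A).
Total input = 831.1 + 2410 = 3241 W.
Radiated: εσ·A_surf·T⁴ with A_surf = A = 2.930 m².
T⁴ = 3241/(0.61·5.67×10⁻⁸·2.930) = 3.198×10¹⁰ K⁴.

T ≈ 423 K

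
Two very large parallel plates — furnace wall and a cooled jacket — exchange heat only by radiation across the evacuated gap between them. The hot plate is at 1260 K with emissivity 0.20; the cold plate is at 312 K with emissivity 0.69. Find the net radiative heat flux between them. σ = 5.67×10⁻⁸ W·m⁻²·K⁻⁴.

q ≈ 26100 W/m²

For two infinite grey parallel plates, q = σ(T₁⁴ − T₂⁴)/(1/ε₁ + 1/ε₂ − 1).
T₁⁴ − T₂⁴ = 2.520×10¹² − 9.476×10⁹ = 2.511×10¹² K⁴.
1/ε₁ + 1/ε₂ − 1 = 5.000 + 1.449 − 1 = 5.449.
q = 5.67×10⁻⁸ × 2.511×10¹² / 5.449.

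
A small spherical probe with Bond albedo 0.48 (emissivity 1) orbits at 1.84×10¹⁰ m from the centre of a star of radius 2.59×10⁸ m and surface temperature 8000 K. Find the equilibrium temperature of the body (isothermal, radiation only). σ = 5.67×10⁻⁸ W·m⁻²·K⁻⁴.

The star's surface emits σT_*⁴; at distance d the flux is S = σT_*⁴(R_*/d)².
S = 5.67×10⁻⁸·(8000)⁴·(2.59×10⁸/1.84×10¹⁰)² = 46020 W/m².
For an isothermal sphere T⁴ = (1−a)S/(4σ) = 1.055×10¹¹ K⁴.

T ≈ 570 K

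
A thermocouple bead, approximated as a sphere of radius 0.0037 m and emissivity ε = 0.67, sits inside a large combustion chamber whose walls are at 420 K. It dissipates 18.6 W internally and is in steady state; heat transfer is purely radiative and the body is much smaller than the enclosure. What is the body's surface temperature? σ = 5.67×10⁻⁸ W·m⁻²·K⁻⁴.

For a small grey body in a large enclosure, net radiated power = εσA(T⁴ − T_w⁴).
Steady state: P = εσA(T⁴ − T_w⁴) with A = 4πr² = 1.720×10⁻⁴ m².
T⁴ = P/(εσA) + T_w⁴ = 18.6/(0.67·5.67×10⁻⁸·1.720×10⁻⁴) + (420)⁴
    = 2.846×10¹² + 3.112×10¹⁰ = 2.877×10¹² K⁴.

T ≈ 1300 K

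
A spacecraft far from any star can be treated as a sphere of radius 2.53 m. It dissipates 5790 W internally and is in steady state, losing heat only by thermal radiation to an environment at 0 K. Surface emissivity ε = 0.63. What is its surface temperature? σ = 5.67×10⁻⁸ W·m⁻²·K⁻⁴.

T ≈ 212 K

Steady state: internal power = radiated power, P = εσA T⁴.
Radiating area A = 4πr² = 80.44 m².
T⁴ = P/(εσA) = 5790/(0.63·5.67×10⁻⁸·80.44) = 2.015×10⁹ K⁴.
T = (2.015×10⁹)^(1/4).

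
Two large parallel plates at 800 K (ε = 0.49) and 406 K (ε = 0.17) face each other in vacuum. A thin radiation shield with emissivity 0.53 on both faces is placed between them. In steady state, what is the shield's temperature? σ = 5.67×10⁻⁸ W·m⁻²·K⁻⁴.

T_s ≈ 736 K

In steady state the net flux on the hot side equals that on the cold side.
σ(T₁⁴−T_s⁴)/D₁ = σ(T_s⁴−T₂⁴)/D₂, with D₁ = 1/ε₁+1/ε_s−1 = 2.928, D₂ = 1/ε_s+1/ε₂−1 = 6.769.
Solve for T_s⁴: T_s⁴ = (D₂·T₁⁴ + D₁·T₂⁴)/(D₁+D₂) = 2.941×10¹¹ K⁴.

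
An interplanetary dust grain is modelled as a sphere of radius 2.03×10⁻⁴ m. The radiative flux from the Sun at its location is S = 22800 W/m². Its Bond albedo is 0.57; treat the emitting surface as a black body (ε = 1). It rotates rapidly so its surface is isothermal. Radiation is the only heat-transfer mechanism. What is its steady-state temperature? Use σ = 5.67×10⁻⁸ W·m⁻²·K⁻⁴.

At equilibrium, absorbed power = emitted power.
Absorbing cross-section = πr² = 1.295×10⁻⁷ m²; emitting surface = 4πr² = 5.178×10⁻⁷ m² (ratio 4).
(1−a)S·A_cross = εσ·A_surf·T⁴  ⇒  T⁴ = (1−a)S/(4σ).
T⁴ = 0.430·22800/(4·5.67×10⁻⁸) = 4.323×10¹⁰ K⁴.
T = (4.323×10¹⁰)^(1/4).

T ≈ 456 K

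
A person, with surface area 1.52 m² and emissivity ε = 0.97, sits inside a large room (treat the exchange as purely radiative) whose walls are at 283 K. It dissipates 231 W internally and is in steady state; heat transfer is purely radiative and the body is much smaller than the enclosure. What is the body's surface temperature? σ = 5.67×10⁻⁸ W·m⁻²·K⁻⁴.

For a small grey body in a large enclosure, net radiated power = εσA(T⁴ − T_w⁴).
Steady state: P = εσA(T⁴ − T_w⁴) with A = 1.52 m².
T⁴ = P/(εσA) + T_w⁴ = 231/(0.97·5.67×10⁻⁸·1.520) + (283)⁴
    = 2.763×10⁹ + 6.414×10⁹ = 9.177×10⁹ K⁴.

T ≈ 310 K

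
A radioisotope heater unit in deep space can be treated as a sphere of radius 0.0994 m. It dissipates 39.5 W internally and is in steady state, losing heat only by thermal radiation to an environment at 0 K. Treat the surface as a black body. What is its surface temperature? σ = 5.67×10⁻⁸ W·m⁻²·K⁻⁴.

Steady state: internal power = radiated power, P = εσA T⁴.
Radiating area A = 4πr² = 0.1242 m².
T⁴ = P/(εσA) = 39.5/(1.0·5.67×10⁻⁸·0.1242) = 5.611×10⁹ K⁴.
T = (5.611×10⁹)^(1/4).

T ≈ 274 K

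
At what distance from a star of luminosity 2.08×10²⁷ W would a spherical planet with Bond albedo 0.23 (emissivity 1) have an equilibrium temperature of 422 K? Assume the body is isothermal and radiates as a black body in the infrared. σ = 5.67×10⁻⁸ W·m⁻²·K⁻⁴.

d ≈ 1.33×10¹¹ m

For an isothermal black-emitting sphere, (1−a)S·πr² = σ·4πr²·T⁴ ⇒ S = 4σT⁴/(1−a).
S = 4·5.67×10⁻⁸·(422)⁴/0.770 = 9341 W/m².
Flux falls as S = L/(4πd²), so d = √(L/(4πS)) = √(2.08×10²⁷/(4π·9341)).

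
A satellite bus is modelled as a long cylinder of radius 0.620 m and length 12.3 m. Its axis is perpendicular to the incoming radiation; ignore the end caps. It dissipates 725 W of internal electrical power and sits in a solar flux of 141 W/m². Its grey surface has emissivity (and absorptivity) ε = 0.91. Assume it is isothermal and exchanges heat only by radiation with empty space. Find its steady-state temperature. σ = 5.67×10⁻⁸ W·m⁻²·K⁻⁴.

At steady state, absorbed solar power + internal power = radiated power.
Absorbed: α·S·A_cross = 0.91·141·15.25 = 1957 W (cross-section 2rL).
Total input = 1957 + 725 = 2682 W.
Radiated: εσ·A_surf·T⁴ with A_surf = 2πrL = 47.92 m².
T⁴ = 2682/(0.91·5.67×10⁻⁸·47.92) = 1.085×10⁹ K⁴.

T ≈ 181 K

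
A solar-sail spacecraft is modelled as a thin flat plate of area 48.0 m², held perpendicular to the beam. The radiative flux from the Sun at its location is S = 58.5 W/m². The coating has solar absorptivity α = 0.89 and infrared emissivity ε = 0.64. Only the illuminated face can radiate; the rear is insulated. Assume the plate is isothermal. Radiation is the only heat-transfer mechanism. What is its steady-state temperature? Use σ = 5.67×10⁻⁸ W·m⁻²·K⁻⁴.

At equilibrium, absorbed power = emitted power.
Absorbing cross-section = A = 48.00 m²; emitting surface = A = 48.00 m² (ratio 1).
αS·A_cross = εσ·A_surf·T⁴  ⇒  T⁴ = αS/(ε·1σ).
T⁴ = 0.890·58.5/(0.64·1·5.67×10⁻⁸) = 1.435×10⁹ K⁴.
T = (1.435×10⁹)^(1/4).

T ≈ 195 K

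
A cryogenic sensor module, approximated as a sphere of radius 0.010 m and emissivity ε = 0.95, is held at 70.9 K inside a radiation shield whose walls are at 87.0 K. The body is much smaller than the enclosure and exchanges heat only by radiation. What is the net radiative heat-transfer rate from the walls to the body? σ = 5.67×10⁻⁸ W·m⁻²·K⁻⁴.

P_net ≈ 0.00217 W

For a small grey body in a large enclosure: P_net = εσA(T_body⁴ − T_wall⁴).
A = 4πr² = 0.001257 m²; T_body⁴ − T_wall⁴ = 2.527×10⁷ − 5.729×10⁷ = -3.202×10⁷ K⁴.
|P_net| = 0.95·5.67×10⁻⁸·0.001257·3.202×10⁷.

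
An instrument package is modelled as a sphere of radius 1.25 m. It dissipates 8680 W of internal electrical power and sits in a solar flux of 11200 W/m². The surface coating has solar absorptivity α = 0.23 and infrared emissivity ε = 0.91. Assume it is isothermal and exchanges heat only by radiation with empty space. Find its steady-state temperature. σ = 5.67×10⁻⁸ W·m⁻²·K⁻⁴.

At steady state, absorbed solar power + internal power = radiated power.
Absorbed: α·S·A_cross = 0.23·11200·4.909 = 12640 W (cross-section πr²).
Total input = 12640 + 8680 = 21320 W.
Radiated: εσ·A_surf·T⁴ with A_surf = 4πr² = 19.63 m².
T⁴ = 21320/(0.91·5.67×10⁻⁸·19.63) = 2.105×10¹⁰ K⁴.

T ≈ 381 K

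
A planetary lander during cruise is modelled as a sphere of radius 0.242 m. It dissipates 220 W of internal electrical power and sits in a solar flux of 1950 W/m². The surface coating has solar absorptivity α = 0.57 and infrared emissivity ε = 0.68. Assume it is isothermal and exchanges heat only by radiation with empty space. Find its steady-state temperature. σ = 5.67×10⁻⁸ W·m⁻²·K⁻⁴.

At steady state, absorbed solar power + internal power = radiated power.
Absorbed: α·S·A_cross = 0.57·1950·0.1840 = 204.5 W (cross-section πr²).
Total input = 204.5 + 220 = 424.5 W.
Radiated: εσ·A_surf·T⁴ with A_surf = 4πr² = 0.7359 m².
T⁴ = 424.5/(0.68·5.67×10⁻⁸·0.7359) = 1.496×10¹⁰ K⁴.

T ≈ 350 K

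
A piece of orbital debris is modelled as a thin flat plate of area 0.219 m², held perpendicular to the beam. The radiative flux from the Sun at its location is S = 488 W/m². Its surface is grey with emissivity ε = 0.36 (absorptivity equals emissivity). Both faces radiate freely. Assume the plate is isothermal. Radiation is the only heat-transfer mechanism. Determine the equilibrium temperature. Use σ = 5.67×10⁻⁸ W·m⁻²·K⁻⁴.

At equilibrium, absorbed power = emitted power.
Absorbing cross-section = A = 0.2190 m²; emitting surface = 2A = 0.4380 m² (ratio 2).
εS·A_cross = εσ·A_surf·T⁴  ⇒  T⁴ = S/(2σ)   (ε cancels).
T⁴ = 488/(2·5.67×10⁻⁸) = 4.303×10⁹ K⁴.
T = (4.303×10⁹)^(1/4).

T ≈ 256 K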